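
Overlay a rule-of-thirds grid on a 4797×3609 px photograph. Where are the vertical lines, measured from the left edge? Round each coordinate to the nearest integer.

1599 px and 3198 px

4797 / 3 = 1599, so the vertical lines sit at one and two thirds of 4797.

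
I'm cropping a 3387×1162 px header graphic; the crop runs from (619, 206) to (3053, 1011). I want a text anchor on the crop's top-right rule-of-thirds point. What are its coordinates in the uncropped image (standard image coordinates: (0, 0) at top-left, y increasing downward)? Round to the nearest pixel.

Crop width = 3053 − 619 = 2434 px; one third is 811.33 px.
Crop height = 1011 − 206 = 805 px; one third is 268.33 px.
The top-right point is two-thirds across and one-third down within the crop:
x = 619 + 2 × 811.33 ≈ 2242; y = 206 + 1 × 268.33 ≈ 474.

(2242, 474)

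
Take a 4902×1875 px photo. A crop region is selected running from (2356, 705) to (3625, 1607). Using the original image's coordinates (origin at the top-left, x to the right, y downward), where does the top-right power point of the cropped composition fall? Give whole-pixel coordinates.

(3202, 1006)

Crop width = 3625 − 2356 = 1269 px; one third is 423.00 px.
Crop height = 1607 − 705 = 902 px; one third is 300.67 px.
The top-right point is two-thirds across and one-third down within the crop:
x = 2356 + 2 × 423.00 ≈ 3202; y = 705 + 1 × 300.67 ≈ 1006.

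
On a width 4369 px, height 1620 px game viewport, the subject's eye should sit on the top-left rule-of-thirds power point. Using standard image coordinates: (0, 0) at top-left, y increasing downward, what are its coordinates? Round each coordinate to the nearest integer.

(1456, 540)

The top-left point sits one-third of the way across and one-third of the way down.
x = 1 × 4369/3 ≈ 1456; y = 1 × 1620/3 ≈ 540.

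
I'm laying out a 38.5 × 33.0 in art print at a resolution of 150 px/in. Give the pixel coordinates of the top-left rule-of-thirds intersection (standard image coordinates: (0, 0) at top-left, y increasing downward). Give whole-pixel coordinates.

x = 1925 px, y = 1650 px

In pixels the canvas is 38.5 × 150 = 5775 wide and 33.0 × 150 = 4950 tall.
The top-left point is one-third across and one-third down:
x = 1 × 5775/3 ≈ 1925; y = 1 × 4950/3 ≈ 1650.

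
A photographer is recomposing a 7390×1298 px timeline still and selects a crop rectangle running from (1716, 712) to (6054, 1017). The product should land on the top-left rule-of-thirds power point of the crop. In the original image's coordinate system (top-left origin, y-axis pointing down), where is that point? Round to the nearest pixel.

Crop width = 6054 − 1716 = 4338 px; one third is 1446.00 px.
Crop height = 1017 − 712 = 305 px; one third is 101.67 px.
The top-left point is one-third across and one-third down within the crop:
x = 1716 + 1 × 1446.00 ≈ 3162; y = 712 + 1 × 101.67 ≈ 814.

x = 3162 px, y = 814 px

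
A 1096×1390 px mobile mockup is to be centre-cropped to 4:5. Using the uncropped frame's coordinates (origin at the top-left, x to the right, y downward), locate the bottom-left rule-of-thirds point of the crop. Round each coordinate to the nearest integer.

x = 365 px, y = 923 px

1096/1390 < 4/5, so the 4:5 crop keeps the full width 1096 and trims height to 1096 × 5/4 = 1370.00 px.
Top offset = (1390 − 1370.00)/2 = 10.00 px; left offset = 0.
Bottom-left is one-third across and two-thirds down within the crop:
x = 0.00 + 1 × 1096.00/3 ≈ 365; y = 10.00 + 2 × 1370.00/3 ≈ 923.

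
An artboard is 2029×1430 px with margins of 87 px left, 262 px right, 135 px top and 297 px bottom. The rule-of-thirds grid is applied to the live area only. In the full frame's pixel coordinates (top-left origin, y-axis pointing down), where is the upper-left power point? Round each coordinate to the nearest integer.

Content width = 2029 − 87 − 262 = 1680 px; content height = 1430 − 135 − 297 = 998 px.
Upper-left is one-third across and one-third down within the live area.
x = 87 + 1 × 1680/3 = 87 + 560.00 ≈ 647
y = 135 + 1 × 998/3 = 135 + 332.67 ≈ 468

(647, 468)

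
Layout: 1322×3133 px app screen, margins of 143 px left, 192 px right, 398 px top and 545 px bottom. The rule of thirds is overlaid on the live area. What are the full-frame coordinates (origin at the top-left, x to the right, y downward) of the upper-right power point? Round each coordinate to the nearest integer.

x = 801 px, y = 1128 px

Content width = 1322 − 143 − 192 = 987 px; content height = 3133 − 398 − 545 = 2190 px.
Upper-right is two-thirds across and one-third down within the live area.
x = 143 + 2 × 987/3 = 143 + 658.00 ≈ 801
y = 398 + 1 × 2190/3 = 398 + 730.00 ≈ 1128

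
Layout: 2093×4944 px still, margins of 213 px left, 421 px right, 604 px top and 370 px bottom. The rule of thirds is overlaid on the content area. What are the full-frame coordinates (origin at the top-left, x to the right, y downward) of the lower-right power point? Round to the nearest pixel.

(1186, 3251)

Content width = 2093 − 213 − 421 = 1459 px; content height = 4944 − 604 − 370 = 3970 px.
Lower-right is two-thirds across and two-thirds down within the content area.
x = 213 + 2 × 1459/3 = 213 + 972.67 ≈ 1186
y = 604 + 2 × 3970/3 = 604 + 2646.67 ≈ 3251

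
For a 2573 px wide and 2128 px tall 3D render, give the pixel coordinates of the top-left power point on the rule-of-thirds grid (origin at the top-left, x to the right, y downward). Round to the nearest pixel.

(858, 709)

The top-left point sits one-third of the way across and one-third of the way down.
x = 1 × 2573/3 ≈ 858; y = 1 × 2128/3 ≈ 709.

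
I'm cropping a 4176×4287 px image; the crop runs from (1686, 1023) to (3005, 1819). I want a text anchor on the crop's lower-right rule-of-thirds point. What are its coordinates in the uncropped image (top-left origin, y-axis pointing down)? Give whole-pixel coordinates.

Crop width = 3005 − 1686 = 1319 px; one third is 439.67 px.
Crop height = 1819 − 1023 = 796 px; one third is 265.33 px.
The lower-right point is two-thirds across and two-thirds down within the crop:
x = 1686 + 2 × 439.67 ≈ 2565; y = 1023 + 2 × 265.33 ≈ 1554.

(2565, 1554)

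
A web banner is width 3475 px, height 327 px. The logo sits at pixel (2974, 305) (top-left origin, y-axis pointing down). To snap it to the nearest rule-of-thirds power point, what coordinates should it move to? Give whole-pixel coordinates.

x = 2317 px, y = 218 px

Third lines: x ∈ {1158, 2317}, y ∈ {109, 218}.
2974 is closer to x = 2317; 305 is closer to y = 218.
So the nearest intersection is the lower-right power point.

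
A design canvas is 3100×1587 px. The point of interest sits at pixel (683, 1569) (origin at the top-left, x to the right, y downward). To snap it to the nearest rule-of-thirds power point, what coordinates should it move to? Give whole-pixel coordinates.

x = 1033 px, y = 1058 px

Third lines: x ∈ {1033, 2067}, y ∈ {529, 1058}.
683 is closer to x = 1033; 1569 is closer to y = 1058.
So the nearest intersection is the lower-left power point.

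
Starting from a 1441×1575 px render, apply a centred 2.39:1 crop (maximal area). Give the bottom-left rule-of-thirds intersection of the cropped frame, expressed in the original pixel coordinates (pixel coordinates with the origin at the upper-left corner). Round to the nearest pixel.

1441/1575 < 2.39/1, so the 2.39:1 crop keeps the full width 1441 and trims height to 1441 × 1/2.39 = 602.93 px.
Top offset = (1575 − 602.93)/2 = 486.04 px; left offset = 0.
Bottom-left is one-third across and two-thirds down within the crop:
x = 0.00 + 1 × 1441.00/3 ≈ 480; y = 486.04 + 2 × 602.93/3 ≈ 888.

(480, 888)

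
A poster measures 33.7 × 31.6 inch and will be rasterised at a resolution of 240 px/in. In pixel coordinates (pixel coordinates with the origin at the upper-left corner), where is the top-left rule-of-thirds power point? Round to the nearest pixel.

In pixels the canvas is 33.7 × 240 = 8088 wide and 31.6 × 240 = 7584 tall.
The top-left point is one-third across and one-third down:
x = 1 × 8088/3 ≈ 2696; y = 1 × 7584/3 ≈ 2528.

x = 2696 px, y = 2528 px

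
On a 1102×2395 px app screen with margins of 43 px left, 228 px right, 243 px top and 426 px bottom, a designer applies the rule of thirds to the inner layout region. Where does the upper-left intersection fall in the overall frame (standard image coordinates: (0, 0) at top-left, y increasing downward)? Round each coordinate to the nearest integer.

(320, 818)

Content width = 1102 − 43 − 228 = 831 px; content height = 2395 − 243 − 426 = 1726 px.
Upper-left is one-third across and one-third down within the inner layout region.
x = 43 + 1 × 831/3 = 43 + 277.00 ≈ 320
y = 243 + 1 × 1726/3 = 243 + 575.33 ≈ 818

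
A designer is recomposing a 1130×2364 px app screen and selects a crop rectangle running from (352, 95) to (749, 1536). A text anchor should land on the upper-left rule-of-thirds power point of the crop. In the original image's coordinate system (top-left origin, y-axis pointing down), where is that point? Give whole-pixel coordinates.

Crop width = 749 − 352 = 397 px; one third is 132.33 px.
Crop height = 1536 − 95 = 1441 px; one third is 480.33 px.
The upper-left point is one-third across and one-third down within the crop:
x = 352 + 1 × 132.33 ≈ 484; y = 95 + 1 × 480.33 ≈ 575.

(484, 575)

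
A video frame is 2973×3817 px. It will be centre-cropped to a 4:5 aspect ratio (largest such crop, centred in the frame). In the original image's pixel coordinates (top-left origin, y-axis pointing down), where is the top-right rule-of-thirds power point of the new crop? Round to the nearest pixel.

2973/3817 < 4/5, so the 4:5 crop keeps the full width 2973 and trims height to 2973 × 5/4 = 3716.25 px.
Top offset = (3817 − 3716.25)/2 = 50.38 px; left offset = 0.
Top-right is two-thirds across and one-third down within the crop:
x = 0.00 + 2 × 2973.00/3 ≈ 1982; y = 50.38 + 1 × 3716.25/3 ≈ 1289.

(1982, 1289)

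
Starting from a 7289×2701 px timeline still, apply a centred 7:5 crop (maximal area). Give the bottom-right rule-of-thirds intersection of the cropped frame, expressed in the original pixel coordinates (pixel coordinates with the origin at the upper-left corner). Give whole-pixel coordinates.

7289/2701 > 7/5, so the 7:5 crop keeps the full height 2701 and trims width to 2701 × 7/5 = 3781.40 px.
Left offset = (7289 − 3781.40)/2 = 1753.80 px; top offset = 0.
Bottom-right is two-thirds across and two-thirds down within the crop:
x = 1753.80 + 2 × 3781.40/3 ≈ 4275; y = 0.00 + 2 × 2701.00/3 ≈ 1801.

x = 4275 px, y = 1801 px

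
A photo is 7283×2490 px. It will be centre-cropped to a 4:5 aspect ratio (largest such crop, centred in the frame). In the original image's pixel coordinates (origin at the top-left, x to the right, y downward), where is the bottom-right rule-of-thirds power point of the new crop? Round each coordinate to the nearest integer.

(3974, 1660)

7283/2490 > 4/5, so the 4:5 crop keeps the full height 2490 and trims width to 2490 × 4/5 = 1992.00 px.
Left offset = (7283 − 1992.00)/2 = 2645.50 px; top offset = 0.
Bottom-right is two-thirds across and two-thirds down within the crop:
x = 2645.50 + 2 × 1992.00/3 ≈ 3974; y = 0.00 + 2 × 2490.00/3 ≈ 1660.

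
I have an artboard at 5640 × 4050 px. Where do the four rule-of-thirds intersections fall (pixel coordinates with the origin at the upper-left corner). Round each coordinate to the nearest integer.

(1880, 1350), (3760, 1350), (1880, 2700), (3760, 2700)

One third of 5640 is 1880; one third of 4050 is 1350.
Vertical third lines at x = 1880 and x = 3760; horizontal third lines at y = 1350 and y = 2700.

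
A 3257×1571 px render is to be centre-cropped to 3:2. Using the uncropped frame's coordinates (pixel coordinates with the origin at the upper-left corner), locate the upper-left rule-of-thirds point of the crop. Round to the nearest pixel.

3257/1571 > 3/2, so the 3:2 crop keeps the full height 1571 and trims width to 1571 × 3/2 = 2356.50 px.
Left offset = (3257 − 2356.50)/2 = 450.25 px; top offset = 0.
Upper-left is one-third across and one-third down within the crop:
x = 450.25 + 1 × 2356.50/3 ≈ 1236; y = 0.00 + 1 × 1571.00/3 ≈ 524.

x = 1236 px, y = 524 px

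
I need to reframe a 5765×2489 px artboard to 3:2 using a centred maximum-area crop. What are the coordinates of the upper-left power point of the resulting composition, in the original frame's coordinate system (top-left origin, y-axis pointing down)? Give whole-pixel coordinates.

(2260, 830)

5765/2489 > 3/2, so the 3:2 crop keeps the full height 2489 and trims width to 2489 × 3/2 = 3733.50 px.
Left offset = (5765 − 3733.50)/2 = 1015.75 px; top offset = 0.
Upper-left is one-third across and one-third down within the crop:
x = 1015.75 + 1 × 3733.50/3 ≈ 2260; y = 0.00 + 1 × 2489.00/3 ≈ 830.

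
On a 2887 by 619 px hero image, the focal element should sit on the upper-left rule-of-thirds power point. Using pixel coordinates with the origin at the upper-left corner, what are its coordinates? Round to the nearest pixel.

x = 962 px, y = 206 px

The upper-left point sits one-third of the way across and one-third of the way down.
x = 1 × 2887/3 ≈ 962; y = 1 × 619/3 ≈ 206.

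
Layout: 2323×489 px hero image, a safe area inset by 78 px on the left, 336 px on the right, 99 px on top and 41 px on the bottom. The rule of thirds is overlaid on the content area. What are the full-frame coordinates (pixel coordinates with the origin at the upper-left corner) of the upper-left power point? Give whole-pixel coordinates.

Content width = 2323 − 78 − 336 = 1909 px; content height = 489 − 99 − 41 = 349 px.
Upper-left is one-third across and one-third down within the content area.
x = 78 + 1 × 1909/3 = 78 + 636.33 ≈ 714
y = 99 + 1 × 349/3 = 99 + 116.33 ≈ 215

(714, 215)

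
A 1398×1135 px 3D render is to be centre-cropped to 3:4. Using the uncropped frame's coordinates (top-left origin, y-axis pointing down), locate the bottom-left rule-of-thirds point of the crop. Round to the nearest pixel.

(557, 757)

1398/1135 > 3/4, so the 3:4 crop keeps the full height 1135 and trims width to 1135 × 3/4 = 851.25 px.
Left offset = (1398 − 851.25)/2 = 273.38 px; top offset = 0.
Bottom-left is one-third across and two-thirds down within the crop:
x = 273.38 + 1 × 851.25/3 ≈ 557; y = 0.00 + 2 × 1135.00/3 ≈ 757.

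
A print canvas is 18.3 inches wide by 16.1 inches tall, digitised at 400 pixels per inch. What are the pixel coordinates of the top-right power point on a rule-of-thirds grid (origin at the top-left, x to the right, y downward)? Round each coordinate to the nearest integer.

(4880, 2147)

In pixels the canvas is 18.3 × 400 = 7320 wide and 16.1 × 400 = 6440 tall.
The top-right point is two-thirds across and one-third down:
x = 2 × 7320/3 ≈ 4880; y = 1 × 6440/3 ≈ 2147.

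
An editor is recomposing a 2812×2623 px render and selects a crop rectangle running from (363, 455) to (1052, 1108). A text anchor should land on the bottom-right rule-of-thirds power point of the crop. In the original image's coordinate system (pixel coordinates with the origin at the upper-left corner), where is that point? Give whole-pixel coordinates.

Crop width = 1052 − 363 = 689 px; one third is 229.67 px.
Crop height = 1108 − 455 = 653 px; one third is 217.67 px.
The bottom-right point is two-thirds across and two-thirds down within the crop:
x = 363 + 2 × 229.67 ≈ 822; y = 455 + 2 × 217.67 ≈ 890.

(822, 890)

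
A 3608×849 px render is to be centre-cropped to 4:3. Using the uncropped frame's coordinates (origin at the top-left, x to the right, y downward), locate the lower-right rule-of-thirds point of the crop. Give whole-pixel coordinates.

3608/849 > 4/3, so the 4:3 crop keeps the full height 849 and trims width to 849 × 4/3 = 1132.00 px.
Left offset = (3608 − 1132.00)/2 = 1238.00 px; top offset = 0.
Lower-right is two-thirds across and two-thirds down within the crop:
x = 1238.00 + 2 × 1132.00/3 ≈ 1993; y = 0.00 + 2 × 849.00/3 ≈ 566.

(1993, 566)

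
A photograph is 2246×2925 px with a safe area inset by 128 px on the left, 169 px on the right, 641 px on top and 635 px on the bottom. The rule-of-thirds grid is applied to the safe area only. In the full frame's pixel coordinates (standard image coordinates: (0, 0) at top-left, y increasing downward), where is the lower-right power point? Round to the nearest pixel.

Content width = 2246 − 128 − 169 = 1949 px; content height = 2925 − 641 − 635 = 1649 px.
Lower-right is two-thirds across and two-thirds down within the safe area.
x = 128 + 2 × 1949/3 = 128 + 1299.33 ≈ 1427
y = 641 + 2 × 1649/3 = 641 + 1099.33 ≈ 1740

(1427, 1740)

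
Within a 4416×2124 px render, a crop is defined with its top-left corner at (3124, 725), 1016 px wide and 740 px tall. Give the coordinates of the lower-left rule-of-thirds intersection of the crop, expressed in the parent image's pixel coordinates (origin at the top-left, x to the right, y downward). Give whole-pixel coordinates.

x = 3463 px, y = 1218 px

One third of the crop width 1016 is 338.67 px.
One third of the crop height 740 is 246.67 px.
The lower-left point is one-third across and two-thirds down within the crop:
x = 3124 + 1 × 338.67 ≈ 3463; y = 725 + 2 × 246.67 ≈ 1218.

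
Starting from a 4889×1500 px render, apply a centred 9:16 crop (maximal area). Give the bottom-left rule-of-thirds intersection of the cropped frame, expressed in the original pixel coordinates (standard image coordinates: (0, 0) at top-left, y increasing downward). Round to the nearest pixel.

x = 2304 px, y = 1000 px

4889/1500 > 9/16, so the 9:16 crop keeps the full height 1500 and trims width to 1500 × 9/16 = 843.75 px.
Left offset = (4889 − 843.75)/2 = 2022.62 px; top offset = 0.
Bottom-left is one-third across and two-thirds down within the crop:
x = 2022.62 + 1 × 843.75/3 ≈ 2304; y = 0.00 + 2 × 1500.00/3 ≈ 1000.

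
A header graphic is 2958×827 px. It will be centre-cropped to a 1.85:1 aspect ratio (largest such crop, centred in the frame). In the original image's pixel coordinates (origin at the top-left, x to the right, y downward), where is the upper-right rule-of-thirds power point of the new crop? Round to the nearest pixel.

x = 1734 px, y = 276 px

2958/827 > 1.85/1, so the 1.85:1 crop keeps the full height 827 and trims width to 827 × 1.85/1 = 1529.95 px.
Left offset = (2958 − 1529.95)/2 = 714.02 px; top offset = 0.
Upper-right is two-thirds across and one-third down within the crop:
x = 714.02 + 2 × 1529.95/3 ≈ 1734; y = 0.00 + 1 × 827.00/3 ≈ 276.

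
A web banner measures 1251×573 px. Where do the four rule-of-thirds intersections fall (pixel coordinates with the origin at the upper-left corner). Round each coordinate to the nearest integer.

(417, 191), (834, 191), (417, 382), (834, 382)

One third of 1251 is 417; one third of 573 is 191.
Vertical third lines at x = 417 and x = 834; horizontal third lines at y = 191 and y = 382.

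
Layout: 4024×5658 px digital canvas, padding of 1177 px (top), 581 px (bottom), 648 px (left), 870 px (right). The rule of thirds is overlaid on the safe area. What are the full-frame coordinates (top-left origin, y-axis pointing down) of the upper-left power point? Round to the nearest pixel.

(1483, 2477)

Content width = 4024 − 648 − 870 = 2506 px; content height = 5658 − 1177 − 581 = 3900 px.
Upper-left is one-third across and one-third down within the safe area.
x = 648 + 1 × 2506/3 = 648 + 835.33 ≈ 1483
y = 1177 + 1 × 3900/3 = 1177 + 1300.00 ≈ 2477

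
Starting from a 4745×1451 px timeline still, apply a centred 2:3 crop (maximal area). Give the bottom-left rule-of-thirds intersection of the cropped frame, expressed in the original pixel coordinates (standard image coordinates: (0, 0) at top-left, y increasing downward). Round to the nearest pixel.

4745/1451 > 2/3, so the 2:3 crop keeps the full height 1451 and trims width to 1451 × 2/3 = 967.33 px.
Left offset = (4745 − 967.33)/2 = 1888.83 px; top offset = 0.
Bottom-left is one-third across and two-thirds down within the crop:
x = 1888.83 + 1 × 967.33/3 ≈ 2211; y = 0.00 + 2 × 1451.00/3 ≈ 967.

x = 2211 px, y = 967 px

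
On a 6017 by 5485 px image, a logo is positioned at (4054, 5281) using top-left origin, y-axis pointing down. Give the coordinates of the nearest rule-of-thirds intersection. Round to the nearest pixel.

Third lines: x ∈ {2006, 4011}, y ∈ {1828, 3657}.
4054 is closer to x = 4011; 5281 is closer to y = 3657.
So the nearest intersection is the lower-right power point.

(4011, 3657)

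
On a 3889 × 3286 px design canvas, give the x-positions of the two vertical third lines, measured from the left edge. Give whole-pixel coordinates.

3889 / 3 = 1296.33, so the vertical lines sit at one and two thirds of 3889.

x = 1296 px and x = 2593 px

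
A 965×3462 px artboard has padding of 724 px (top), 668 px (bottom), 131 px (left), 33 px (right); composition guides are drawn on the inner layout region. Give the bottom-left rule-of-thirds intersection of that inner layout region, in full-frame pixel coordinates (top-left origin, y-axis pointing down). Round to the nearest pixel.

Content width = 965 − 131 − 33 = 801 px; content height = 3462 − 724 − 668 = 2070 px.
Bottom-left is one-third across and two-thirds down within the inner layout region.
x = 131 + 1 × 801/3 = 131 + 267.00 ≈ 398
y = 724 + 2 × 2070/3 = 724 + 1380.00 ≈ 2104

(398, 2104)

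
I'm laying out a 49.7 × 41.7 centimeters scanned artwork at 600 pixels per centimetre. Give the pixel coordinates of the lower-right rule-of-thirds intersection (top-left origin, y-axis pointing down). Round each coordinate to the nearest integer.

x = 19880 px, y = 16680 px

In pixels the canvas is 49.7 × 600 = 29820 wide and 41.7 × 600 = 25020 tall.
The lower-right point is two-thirds across and two-thirds down:
x = 2 × 29820/3 ≈ 19880; y = 2 × 25020/3 ≈ 16680.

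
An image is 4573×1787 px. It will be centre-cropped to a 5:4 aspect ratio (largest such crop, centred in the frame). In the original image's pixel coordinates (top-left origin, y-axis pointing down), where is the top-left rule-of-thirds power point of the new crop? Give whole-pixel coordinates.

x = 1914 px, y = 596 px

4573/1787 > 5/4, so the 5:4 crop keeps the full height 1787 and trims width to 1787 × 5/4 = 2233.75 px.
Left offset = (4573 − 2233.75)/2 = 1169.62 px; top offset = 0.
Top-left is one-third across and one-third down within the crop:
x = 1169.62 + 1 × 2233.75/3 ≈ 1914; y = 0.00 + 1 × 1787.00/3 ≈ 596.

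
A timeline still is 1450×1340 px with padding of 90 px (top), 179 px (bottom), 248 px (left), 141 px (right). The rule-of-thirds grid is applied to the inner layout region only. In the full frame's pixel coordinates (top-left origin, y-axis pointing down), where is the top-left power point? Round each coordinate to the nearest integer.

(602, 447)

Content width = 1450 − 248 − 141 = 1061 px; content height = 1340 − 90 − 179 = 1071 px.
Top-left is one-third across and one-third down within the inner layout region.
x = 248 + 1 × 1061/3 = 248 + 353.67 ≈ 602
y = 90 + 1 × 1071/3 = 90 + 357.00 ≈ 447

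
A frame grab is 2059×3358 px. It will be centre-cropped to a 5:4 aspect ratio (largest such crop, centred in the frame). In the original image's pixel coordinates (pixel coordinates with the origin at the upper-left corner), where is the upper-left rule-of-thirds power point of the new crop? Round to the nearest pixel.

2059/3358 < 5/4, so the 5:4 crop keeps the full width 2059 and trims height to 2059 × 4/5 = 1647.20 px.
Top offset = (3358 − 1647.20)/2 = 855.40 px; left offset = 0.
Upper-left is one-third across and one-third down within the crop:
x = 0.00 + 1 × 2059.00/3 ≈ 686; y = 855.40 + 1 × 1647.20/3 ≈ 1404.

(686, 1404)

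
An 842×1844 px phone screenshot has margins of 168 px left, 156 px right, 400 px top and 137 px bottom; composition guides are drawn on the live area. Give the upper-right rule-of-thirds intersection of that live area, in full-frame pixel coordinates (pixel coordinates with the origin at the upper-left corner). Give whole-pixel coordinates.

x = 513 px, y = 836 px

Content width = 842 − 168 − 156 = 518 px; content height = 1844 − 400 − 137 = 1307 px.
Upper-right is two-thirds across and one-third down within the live area.
x = 168 + 2 × 518/3 = 168 + 345.33 ≈ 513
y = 400 + 1 × 1307/3 = 400 + 435.67 ≈ 836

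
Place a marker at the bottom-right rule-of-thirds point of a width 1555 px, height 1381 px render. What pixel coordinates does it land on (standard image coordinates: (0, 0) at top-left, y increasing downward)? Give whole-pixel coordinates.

The bottom-right point sits two-thirds of the way across and two-thirds of the way down.
x = 2 × 1555/3 ≈ 1037; y = 2 × 1381/3 ≈ 921.

x = 1037 px, y = 921 px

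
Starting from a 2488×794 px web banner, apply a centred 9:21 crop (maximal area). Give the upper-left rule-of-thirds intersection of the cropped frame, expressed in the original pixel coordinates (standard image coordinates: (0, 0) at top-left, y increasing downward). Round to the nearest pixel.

2488/794 > 9/21, so the 9:21 crop keeps the full height 794 and trims width to 794 × 9/21 = 340.29 px.
Left offset = (2488 − 340.29)/2 = 1073.86 px; top offset = 0.
Upper-left is one-third across and one-third down within the crop:
x = 1073.86 + 1 × 340.29/3 ≈ 1187; y = 0.00 + 1 × 794.00/3 ≈ 265.

(1187, 265)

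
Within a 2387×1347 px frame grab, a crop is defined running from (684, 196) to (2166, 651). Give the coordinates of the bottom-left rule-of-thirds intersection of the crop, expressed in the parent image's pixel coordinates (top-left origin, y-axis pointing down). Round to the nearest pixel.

Crop width = 2166 − 684 = 1482 px; one third is 494.00 px.
Crop height = 651 − 196 = 455 px; one third is 151.67 px.
The bottom-left point is one-third across and two-thirds down within the crop:
x = 684 + 1 × 494.00 ≈ 1178; y = 196 + 2 × 151.67 ≈ 499.

x = 1178 px, y = 499 px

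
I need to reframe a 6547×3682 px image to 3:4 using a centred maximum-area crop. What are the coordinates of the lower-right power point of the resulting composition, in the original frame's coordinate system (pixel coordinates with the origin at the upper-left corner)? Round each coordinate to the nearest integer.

(3734, 2455)

6547/3682 > 3/4, so the 3:4 crop keeps the full height 3682 and trims width to 3682 × 3/4 = 2761.50 px.
Left offset = (6547 − 2761.50)/2 = 1892.75 px; top offset = 0.
Lower-right is two-thirds across and two-thirds down within the crop:
x = 1892.75 + 2 × 2761.50/3 ≈ 3734; y = 0.00 + 2 × 3682.00/3 ≈ 2455.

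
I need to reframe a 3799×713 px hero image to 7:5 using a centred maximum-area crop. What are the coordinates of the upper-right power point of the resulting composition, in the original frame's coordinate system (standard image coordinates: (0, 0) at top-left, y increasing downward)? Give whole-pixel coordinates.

x = 2066 px, y = 238 px

3799/713 > 7/5, so the 7:5 crop keeps the full height 713 and trims width to 713 × 7/5 = 998.20 px.
Left offset = (3799 − 998.20)/2 = 1400.40 px; top offset = 0.
Upper-right is two-thirds across and one-third down within the crop:
x = 1400.40 + 2 × 998.20/3 ≈ 2066; y = 0.00 + 1 × 713.00/3 ≈ 238.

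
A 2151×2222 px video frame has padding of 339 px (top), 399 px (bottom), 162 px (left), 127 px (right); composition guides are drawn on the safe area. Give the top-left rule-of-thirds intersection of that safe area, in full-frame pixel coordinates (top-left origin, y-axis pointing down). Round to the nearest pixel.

Content width = 2151 − 162 − 127 = 1862 px; content height = 2222 − 339 − 399 = 1484 px.
Top-left is one-third across and one-third down within the safe area.
x = 162 + 1 × 1862/3 = 162 + 620.67 ≈ 783
y = 339 + 1 × 1484/3 = 339 + 494.67 ≈ 834

x = 783 px, y = 834 px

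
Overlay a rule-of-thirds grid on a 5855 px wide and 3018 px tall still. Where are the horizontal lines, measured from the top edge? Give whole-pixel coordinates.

y = 1006 px and y = 2012 px

3018 / 3 = 1006, so the horizontal lines sit at one and two thirds of 3018.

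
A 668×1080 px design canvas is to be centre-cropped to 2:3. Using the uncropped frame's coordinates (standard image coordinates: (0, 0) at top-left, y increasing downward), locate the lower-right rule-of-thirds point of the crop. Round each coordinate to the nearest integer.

(445, 707)

668/1080 < 2/3, so the 2:3 crop keeps the full width 668 and trims height to 668 × 3/2 = 1002.00 px.
Top offset = (1080 − 1002.00)/2 = 39.00 px; left offset = 0.
Lower-right is two-thirds across and two-thirds down within the crop:
x = 0.00 + 2 × 668.00/3 ≈ 445; y = 39.00 + 2 × 1002.00/3 ≈ 707.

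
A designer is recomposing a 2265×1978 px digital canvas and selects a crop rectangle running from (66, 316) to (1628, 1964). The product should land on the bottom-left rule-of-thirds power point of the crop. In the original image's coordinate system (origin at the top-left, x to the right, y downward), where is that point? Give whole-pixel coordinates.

x = 587 px, y = 1415 px

Crop width = 1628 − 66 = 1562 px; one third is 520.67 px.
Crop height = 1964 − 316 = 1648 px; one third is 549.33 px.
The bottom-left point is one-third across and two-thirds down within the crop:
x = 66 + 1 × 520.67 ≈ 587; y = 316 + 2 × 549.33 ≈ 1415.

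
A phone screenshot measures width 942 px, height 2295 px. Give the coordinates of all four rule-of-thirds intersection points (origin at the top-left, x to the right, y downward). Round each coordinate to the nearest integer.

One third of 942 is 314; one third of 2295 is 765.
Vertical third lines at x = 314 and x = 628; horizontal third lines at y = 765 and y = 1530.

(314, 765), (628, 765), (314, 1530), (628, 1530)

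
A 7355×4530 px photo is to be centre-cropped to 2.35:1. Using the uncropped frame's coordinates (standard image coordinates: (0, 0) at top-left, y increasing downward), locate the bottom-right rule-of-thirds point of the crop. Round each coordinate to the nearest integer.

7355/4530 < 2.35/1, so the 2.35:1 crop keeps the full width 7355 and trims height to 7355 × 1/2.35 = 3129.79 px.
Top offset = (4530 − 3129.79)/2 = 700.11 px; left offset = 0.
Bottom-right is two-thirds across and two-thirds down within the crop:
x = 0.00 + 2 × 7355.00/3 ≈ 4903; y = 700.11 + 2 × 3129.79/3 ≈ 2787.

(4903, 2787)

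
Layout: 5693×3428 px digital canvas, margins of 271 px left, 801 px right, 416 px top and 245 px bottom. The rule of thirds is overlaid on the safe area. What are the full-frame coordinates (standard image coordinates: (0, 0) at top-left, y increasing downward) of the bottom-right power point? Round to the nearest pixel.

(3352, 2261)

Content width = 5693 − 271 − 801 = 4621 px; content height = 3428 − 416 − 245 = 2767 px.
Bottom-right is two-thirds across and two-thirds down within the safe area.
x = 271 + 2 × 4621/3 = 271 + 3080.67 ≈ 3352
y = 416 + 2 × 2767/3 = 416 + 1844.67 ≈ 2261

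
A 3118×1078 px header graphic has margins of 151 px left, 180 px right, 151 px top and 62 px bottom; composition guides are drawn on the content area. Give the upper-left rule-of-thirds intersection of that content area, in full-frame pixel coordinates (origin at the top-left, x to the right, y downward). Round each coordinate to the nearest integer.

Content width = 3118 − 151 − 180 = 2787 px; content height = 1078 − 151 − 62 = 865 px.
Upper-left is one-third across and one-third down within the content area.
x = 151 + 1 × 2787/3 = 151 + 929.00 ≈ 1080
y = 151 + 1 × 865/3 = 151 + 288.33 ≈ 439

x = 1080 px, y = 439 px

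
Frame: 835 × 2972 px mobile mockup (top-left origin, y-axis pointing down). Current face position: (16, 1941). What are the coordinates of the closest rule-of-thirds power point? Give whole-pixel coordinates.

(278, 1981)

Third lines: x ∈ {278, 557}, y ∈ {991, 1981}.
16 is closer to x = 278; 1941 is closer to y = 1981.
So the nearest intersection is the lower-left power point.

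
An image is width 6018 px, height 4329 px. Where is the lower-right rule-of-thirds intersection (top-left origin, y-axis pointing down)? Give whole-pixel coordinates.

(4012, 2886)

The lower-right point sits two-thirds of the way across and two-thirds of the way down.
x = 2 × 6018/3 ≈ 4012; y = 2 × 4329/3 ≈ 2886.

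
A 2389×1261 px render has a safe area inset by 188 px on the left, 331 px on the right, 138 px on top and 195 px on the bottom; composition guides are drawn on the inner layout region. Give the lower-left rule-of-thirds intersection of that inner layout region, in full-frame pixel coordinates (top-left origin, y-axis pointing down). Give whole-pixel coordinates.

(811, 757)

Content width = 2389 − 188 − 331 = 1870 px; content height = 1261 − 138 − 195 = 928 px.
Lower-left is one-third across and two-thirds down within the inner layout region.
x = 188 + 1 × 1870/3 = 188 + 623.33 ≈ 811
y = 138 + 2 × 928/3 = 138 + 618.67 ≈ 757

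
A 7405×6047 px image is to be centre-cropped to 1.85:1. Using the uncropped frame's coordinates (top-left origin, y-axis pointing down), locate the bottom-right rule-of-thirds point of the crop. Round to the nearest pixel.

7405/6047 < 1.85/1, so the 1.85:1 crop keeps the full width 7405 and trims height to 7405 × 1/1.85 = 4002.70 px.
Top offset = (6047 − 4002.70)/2 = 1022.15 px; left offset = 0.
Bottom-right is two-thirds across and two-thirds down within the crop:
x = 0.00 + 2 × 7405.00/3 ≈ 4937; y = 1022.15 + 2 × 4002.70/3 ≈ 3691.

x = 4937 px, y = 3691 px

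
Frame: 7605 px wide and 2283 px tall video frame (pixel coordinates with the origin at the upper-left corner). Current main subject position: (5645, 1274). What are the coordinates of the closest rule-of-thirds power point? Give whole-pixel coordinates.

x = 5070 px, y = 1522 px

Third lines: x ∈ {2535, 5070}, y ∈ {761, 1522}.
5645 is closer to x = 5070; 1274 is closer to y = 1522.
So the nearest intersection is the lower-right power point.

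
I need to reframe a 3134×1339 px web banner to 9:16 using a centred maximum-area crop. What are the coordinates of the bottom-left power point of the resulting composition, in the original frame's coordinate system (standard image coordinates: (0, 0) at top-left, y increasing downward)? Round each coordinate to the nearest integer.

3134/1339 > 9/16, so the 9:16 crop keeps the full height 1339 and trims width to 1339 × 9/16 = 753.19 px.
Left offset = (3134 − 753.19)/2 = 1190.41 px; top offset = 0.
Bottom-left is one-third across and two-thirds down within the crop:
x = 1190.41 + 1 × 753.19/3 ≈ 1441; y = 0.00 + 2 × 1339.00/3 ≈ 893.

(1441, 893)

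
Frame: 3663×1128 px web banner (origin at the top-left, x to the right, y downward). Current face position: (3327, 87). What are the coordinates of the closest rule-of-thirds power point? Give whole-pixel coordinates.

Third lines: x ∈ {1221, 2442}, y ∈ {376, 752}.
3327 is closer to x = 2442; 87 is closer to y = 376.
So the nearest intersection is the upper-right power point.

x = 2442 px, y = 376 px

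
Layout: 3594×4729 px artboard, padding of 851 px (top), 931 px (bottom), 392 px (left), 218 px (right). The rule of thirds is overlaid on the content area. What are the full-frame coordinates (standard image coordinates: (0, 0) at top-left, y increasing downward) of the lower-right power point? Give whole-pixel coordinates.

(2381, 2816)

Content width = 3594 − 392 − 218 = 2984 px; content height = 4729 − 851 − 931 = 2947 px.
Lower-right is two-thirds across and two-thirds down within the content area.
x = 392 + 2 × 2984/3 = 392 + 1989.33 ≈ 2381
y = 851 + 2 × 2947/3 = 851 + 1964.67 ≈ 2816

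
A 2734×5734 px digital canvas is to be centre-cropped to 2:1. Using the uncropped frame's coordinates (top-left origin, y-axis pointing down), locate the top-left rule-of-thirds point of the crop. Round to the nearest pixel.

2734/5734 < 2/1, so the 2:1 crop keeps the full width 2734 and trims height to 2734 × 1/2 = 1367.00 px.
Top offset = (5734 − 1367.00)/2 = 2183.50 px; left offset = 0.
Top-left is one-third across and one-third down within the crop:
x = 0.00 + 1 × 2734.00/3 ≈ 911; y = 2183.50 + 1 × 1367.00/3 ≈ 2639.

(911, 2639)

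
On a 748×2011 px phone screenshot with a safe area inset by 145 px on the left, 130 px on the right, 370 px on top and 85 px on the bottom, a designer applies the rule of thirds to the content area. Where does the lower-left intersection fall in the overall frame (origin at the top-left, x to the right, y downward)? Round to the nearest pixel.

x = 303 px, y = 1407 px

Content width = 748 − 145 − 130 = 473 px; content height = 2011 − 370 − 85 = 1556 px.
Lower-left is one-third across and two-thirds down within the content area.
x = 145 + 1 × 473/3 = 145 + 157.67 ≈ 303
y = 370 + 2 × 1556/3 = 370 + 1037.33 ≈ 1407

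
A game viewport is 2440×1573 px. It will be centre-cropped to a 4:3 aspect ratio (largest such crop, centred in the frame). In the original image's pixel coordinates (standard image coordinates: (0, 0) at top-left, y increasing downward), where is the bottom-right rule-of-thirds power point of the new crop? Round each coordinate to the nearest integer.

2440/1573 > 4/3, so the 4:3 crop keeps the full height 1573 and trims width to 1573 × 4/3 = 2097.33 px.
Left offset = (2440 − 2097.33)/2 = 171.33 px; top offset = 0.
Bottom-right is two-thirds across and two-thirds down within the crop:
x = 171.33 + 2 × 2097.33/3 ≈ 1570; y = 0.00 + 2 × 1573.00/3 ≈ 1049.

(1570, 1049)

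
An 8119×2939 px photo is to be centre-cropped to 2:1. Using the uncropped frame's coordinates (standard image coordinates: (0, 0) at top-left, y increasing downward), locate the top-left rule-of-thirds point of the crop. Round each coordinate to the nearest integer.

8119/2939 > 2/1, so the 2:1 crop keeps the full height 2939 and trims width to 2939 × 2/1 = 5878.00 px.
Left offset = (8119 − 5878.00)/2 = 1120.50 px; top offset = 0.
Top-left is one-third across and one-third down within the crop:
x = 1120.50 + 1 × 5878.00/3 ≈ 3080; y = 0.00 + 1 × 2939.00/3 ≈ 980.

(3080, 980)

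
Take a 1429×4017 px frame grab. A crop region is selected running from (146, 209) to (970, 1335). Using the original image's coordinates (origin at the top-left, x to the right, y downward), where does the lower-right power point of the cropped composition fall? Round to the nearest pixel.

x = 695 px, y = 960 px

Crop width = 970 − 146 = 824 px; one third is 274.67 px.
Crop height = 1335 − 209 = 1126 px; one third is 375.33 px.
The lower-right point is two-thirds across and two-thirds down within the crop:
x = 146 + 2 × 274.67 ≈ 695; y = 209 + 2 × 375.33 ≈ 960.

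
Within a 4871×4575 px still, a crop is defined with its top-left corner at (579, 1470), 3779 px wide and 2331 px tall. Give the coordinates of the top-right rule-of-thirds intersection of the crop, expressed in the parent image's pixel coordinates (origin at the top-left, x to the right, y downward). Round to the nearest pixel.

(3098, 2247)

One third of the crop width 3779 is 1259.67 px.
One third of the crop height 2331 is 777.00 px.
The top-right point is two-thirds across and one-third down within the crop:
x = 579 + 2 × 1259.67 ≈ 3098; y = 1470 + 1 × 777.00 ≈ 2247.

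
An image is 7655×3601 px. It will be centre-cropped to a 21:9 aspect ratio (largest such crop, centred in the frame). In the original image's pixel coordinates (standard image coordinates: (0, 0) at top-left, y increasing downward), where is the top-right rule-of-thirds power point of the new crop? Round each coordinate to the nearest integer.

(5103, 1254)

7655/3601 < 21/9, so the 21:9 crop keeps the full width 7655 and trims height to 7655 × 9/21 = 3280.71 px.
Top offset = (3601 − 3280.71)/2 = 160.14 px; left offset = 0.
Top-right is two-thirds across and one-third down within the crop:
x = 0.00 + 2 × 7655.00/3 ≈ 5103; y = 160.14 + 1 × 3280.71/3 ≈ 1254.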